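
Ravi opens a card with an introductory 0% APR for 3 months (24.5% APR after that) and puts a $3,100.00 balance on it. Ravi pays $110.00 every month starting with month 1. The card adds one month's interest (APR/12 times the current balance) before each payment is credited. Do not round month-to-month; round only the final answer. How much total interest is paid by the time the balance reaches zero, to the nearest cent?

Promo months 1–3 at r₀ = 0%/12 = 0; months 4+ at r₁ = 24.5%/12 = 0.0204167.
After month 3 (no interest yet): B = $3,100.00 − 3·$110.00 = $2,770.00.
Then at r₁ with $110.00/mo: n₂ = −ln(1 − r₁·B/P)/ln(1+r₁) ≈ 35.71 → 36 more payments.
Total paid = 38·$110.00 + $78.74 = $4,258.74; interest = $4,258.74 − $3,100.00 = $1,158.74.

$1,158.74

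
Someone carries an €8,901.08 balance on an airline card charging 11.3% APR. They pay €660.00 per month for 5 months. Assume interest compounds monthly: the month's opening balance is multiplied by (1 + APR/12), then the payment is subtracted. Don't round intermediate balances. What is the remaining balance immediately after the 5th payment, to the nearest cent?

Monthly rate r = 11.3%/12 = 0.941667% = 0.00941667.
Each month: B ← B·(1+r) − €660.00.
Month 1: interest €83.82; balance after payment €8,324.90.
Month 2: interest €78.39; balance after payment €7,743.29.
Month 3: interest €72.92; balance after payment €7,156.21.
Month 4: interest €67.39; balance after payment €6,563.59.
Month 5: interest €61.81; balance after payment €5,965.40.

€5,965.40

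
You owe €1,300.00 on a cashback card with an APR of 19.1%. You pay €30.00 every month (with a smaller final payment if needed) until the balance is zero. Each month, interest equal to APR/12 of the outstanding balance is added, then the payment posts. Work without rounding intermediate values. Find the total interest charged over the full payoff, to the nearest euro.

Monthly rate r = 19.1%/12 = 1.59167% = 0.0159167.
Payoff takes n = ⌈−ln(1 − rB₀/P)/ln(1+r)⌉ = ⌈74.110⌉ = 75 payments; the last is €3.31.
Total paid = 74·€30.00 + €3.31 = €2,223.31.
Total interest = total paid − principal = €2,223.31 − €1,300.00 = €923.31.

€923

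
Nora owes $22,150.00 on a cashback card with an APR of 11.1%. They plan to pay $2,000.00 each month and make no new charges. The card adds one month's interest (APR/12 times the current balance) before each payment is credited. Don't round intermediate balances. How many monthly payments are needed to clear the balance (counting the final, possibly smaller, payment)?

Monthly rate r = 11.1%/12 = 0.925% = 0.00925.
Recurrence: B ← B·(1+r) − $2,000.00.
Month 1: interest $204.89; balance after payment $20,354.89.
Month 2: interest $188.28; balance after payment $18,543.17.
Closed form: n = −ln(1 − rB₀/P)/ln(1+r) = −ln(0.89756)/ln(1.00925) ≈ 11.738, so the balance reaches zero during payment 12.

12 payments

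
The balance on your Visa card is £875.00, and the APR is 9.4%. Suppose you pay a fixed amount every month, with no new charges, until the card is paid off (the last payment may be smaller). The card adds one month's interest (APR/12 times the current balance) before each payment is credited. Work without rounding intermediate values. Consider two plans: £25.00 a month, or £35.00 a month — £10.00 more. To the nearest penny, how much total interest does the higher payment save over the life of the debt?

£49.04

Monthly rate r = 9.4%/12 = 0.783333% = 0.00783333.
At £25.00/mo: n = ⌈−ln(1 − rB₀/P)/ln(1+r)⌉ = 42 payments (last £1.67); total interest = total paid − £875.00 = £151.67.
At £35.00/mo: 28 payments (last £32.63); total interest £102.63.
Interest saved = £151.67 − £102.63 = £49.04.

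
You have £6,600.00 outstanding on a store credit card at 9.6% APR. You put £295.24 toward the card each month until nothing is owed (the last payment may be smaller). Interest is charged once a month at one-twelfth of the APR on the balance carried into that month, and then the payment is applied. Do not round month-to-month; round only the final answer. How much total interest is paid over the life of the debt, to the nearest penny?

£700.83

Monthly rate r = 9.6%/12 = 0.8% = 0.008.
Payoff takes n = ⌈−ln(1 − rB₀/P)/ln(1+r)⌉ = ⌈24.728⌉ = 25 payments; the last is £215.07.
Total paid = 24·£295.24 + £215.07 = £7,300.83.
Total interest = total paid − principal = £7,300.83 − £6,600.00 = £700.83.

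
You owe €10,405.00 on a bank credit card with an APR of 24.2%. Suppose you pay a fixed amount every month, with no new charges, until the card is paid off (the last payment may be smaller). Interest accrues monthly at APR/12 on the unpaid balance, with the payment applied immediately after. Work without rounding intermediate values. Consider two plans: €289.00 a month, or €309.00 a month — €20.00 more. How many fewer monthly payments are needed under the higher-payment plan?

Monthly rate r = 24.2%/12 = 2.01667% = 0.0201667.
At €289.00/mo: n = ⌈−ln(1 − rB₀/P)/ln(1+r)⌉ = 65 payments (last €247.25); total interest = total paid − €10,405.00 = €8,338.25.
At €309.00/mo: 57 payments (last €285.77); total interest €7,184.77.
Payments saved = 65 − 57 = 8.

8 fewer payments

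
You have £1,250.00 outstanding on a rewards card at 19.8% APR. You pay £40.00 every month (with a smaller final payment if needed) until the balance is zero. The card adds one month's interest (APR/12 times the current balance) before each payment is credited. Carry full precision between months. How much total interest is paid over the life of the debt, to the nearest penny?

£521.85

Monthly rate r = 19.8%/12 = 1.65% = 0.0165.
Payoff takes n = ⌈−ln(1 − rB₀/P)/ln(1+r)⌉ = ⌈44.295⌉ = 45 payments; the last is £11.85.
Total paid = 44·£40.00 + £11.85 = £1,771.85.
Total interest = total paid − principal = £1,771.85 − £1,250.00 = £521.85.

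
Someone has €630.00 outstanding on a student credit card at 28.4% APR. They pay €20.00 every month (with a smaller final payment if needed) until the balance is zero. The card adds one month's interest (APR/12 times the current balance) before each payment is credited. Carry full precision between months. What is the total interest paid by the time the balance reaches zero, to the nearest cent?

Monthly rate r = 28.4%/12 = 2.36667% = 0.0236667.
Payoff takes n = ⌈−ln(1 − rB₀/P)/ln(1+r)⌉ = ⌈58.504⌉ = 59 payments; the last is €10.13.
Total paid = 58·€20.00 + €10.13 = €1,170.13.
Total interest = total paid − principal = €1,170.13 − €630.00 = €540.13.

€540.13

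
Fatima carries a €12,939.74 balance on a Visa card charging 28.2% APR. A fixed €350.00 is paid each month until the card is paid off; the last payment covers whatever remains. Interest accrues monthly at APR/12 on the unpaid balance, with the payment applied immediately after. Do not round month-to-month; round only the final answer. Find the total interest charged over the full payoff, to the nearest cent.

€17,666.01

Monthly rate r = 28.2%/12 = 2.35% = 0.0235.
Payoff takes n = ⌈−ln(1 − rB₀/P)/ln(1+r)⌉ = ⌈87.442⌉ = 88 payments; the last is €155.75.
Total paid = 87·€350.00 + €155.75 = €30,605.75.
Total interest = total paid − principal = €30,605.75 − €12,939.74 = €17,666.01.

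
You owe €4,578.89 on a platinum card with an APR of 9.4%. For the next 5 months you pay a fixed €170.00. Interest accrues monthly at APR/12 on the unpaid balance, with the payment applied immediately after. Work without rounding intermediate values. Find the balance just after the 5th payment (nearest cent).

€3,897.64

Monthly rate r = 9.4%/12 = 0.783333% = 0.00783333.
Each month: B ← B·(1+r) − €170.00.
Month 1: interest €35.87; balance after payment €4,444.76.
Month 2: interest €34.82; balance after payment €4,309.58.
Month 3: interest €33.76; balance after payment €4,173.33.
Month 4: interest €32.69; balance after payment €4,036.02.
Month 5: interest €31.62; balance after payment €3,897.64.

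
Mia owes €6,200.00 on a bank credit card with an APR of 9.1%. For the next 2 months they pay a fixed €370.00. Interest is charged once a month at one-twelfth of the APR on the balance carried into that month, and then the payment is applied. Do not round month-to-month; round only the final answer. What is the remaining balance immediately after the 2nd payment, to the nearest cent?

€5,551.58

Monthly rate r = 9.1%/12 = 0.758333% = 0.00758333.
Each month: B ← B·(1+r) − €370.00.
Month 1: interest €47.02; balance after payment €5,877.02.
Month 2: interest €44.57; balance after payment €5,551.58.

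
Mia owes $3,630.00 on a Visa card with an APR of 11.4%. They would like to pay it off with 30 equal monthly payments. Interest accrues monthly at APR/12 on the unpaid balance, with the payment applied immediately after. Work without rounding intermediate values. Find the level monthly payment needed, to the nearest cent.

Monthly rate r = 11.4%/12 = 0.95% = 0.0095.
Level-payment amortization: P = B₀·r / (1 − (1+r)^(−n)) = 3630.00·0.0095 / (1 − 1.0095^(−30)).
Denominator 1 − (1+r)^(−30) = 0.246973428.
P = 34.485 / 0.246973428 ≈ 139.63.

$139.63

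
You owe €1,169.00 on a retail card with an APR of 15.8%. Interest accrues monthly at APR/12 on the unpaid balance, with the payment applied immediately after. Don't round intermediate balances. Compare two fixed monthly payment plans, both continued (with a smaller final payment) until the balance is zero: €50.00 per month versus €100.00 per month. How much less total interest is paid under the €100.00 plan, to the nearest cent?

Monthly rate r = 15.8%/12 = 1.31667% = 0.0131667.
At €50.00/mo: n = ⌈−ln(1 − rB₀/P)/ln(1+r)⌉ = 29 payments (last €6.43); total interest = total paid − €1,169.00 = €237.43.
At €100.00/mo: 13 payments (last €77.86); total interest €108.86.
Interest saved = €237.43 − €108.86 = €128.57.

€128.57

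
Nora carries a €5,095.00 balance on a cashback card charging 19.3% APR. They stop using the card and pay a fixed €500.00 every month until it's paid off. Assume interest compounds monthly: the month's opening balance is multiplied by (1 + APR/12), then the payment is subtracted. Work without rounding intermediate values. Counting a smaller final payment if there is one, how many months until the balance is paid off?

Monthly rate r = 19.3%/12 = 1.60833% = 0.0160833.
Recurrence: B ← B·(1+r) − €500.00.
Month 1: interest €81.94; balance after payment €4,676.94.
Month 2: interest €75.22; balance after payment €4,252.17.
Closed form: n = −ln(1 − rB₀/P)/ln(1+r) = −ln(0.83611)/ln(1.01608) ≈ 11.218, so the balance reaches zero during payment 12.

12 months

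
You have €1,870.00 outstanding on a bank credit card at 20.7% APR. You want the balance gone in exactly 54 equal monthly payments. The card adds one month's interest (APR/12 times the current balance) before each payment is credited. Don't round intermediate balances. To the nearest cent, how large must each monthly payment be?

€53.50

Monthly rate r = 20.7%/12 = 1.725% = 0.01725.
Level-payment amortization: P = B₀·r / (1 − (1+r)^(−n)) = 1870.00·0.01725 / (1 − 1.01725^(−54)).
Denominator 1 − (1+r)^(−54) = 0.602895984.
P = 32.2575 / 0.602895984 ≈ 53.50.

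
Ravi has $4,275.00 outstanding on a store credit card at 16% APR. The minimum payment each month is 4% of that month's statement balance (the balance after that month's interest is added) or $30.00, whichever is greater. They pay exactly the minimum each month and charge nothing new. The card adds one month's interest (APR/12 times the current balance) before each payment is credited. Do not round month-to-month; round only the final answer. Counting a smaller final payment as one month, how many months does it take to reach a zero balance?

94 months

Monthly rate r = 16%/12 = 1.33333% = 0.0133333.
While 4% of the post-interest balance exceeds $30.00, each month B ← (B·(1+r))·(1 − 0.04), i.e. B shrinks by the factor (1+r)·0.96 = 0.9728.
This holds for months 1–64. Entering month 65 the balance is $731.89; 4% of the post-interest balance is now below $30.00, so the flat $30.00 minimum applies from here.
From month 65 a fixed $30.00 at rate r clears $731.89 in 30 more payments. Total: 64 + 30 = 94 months.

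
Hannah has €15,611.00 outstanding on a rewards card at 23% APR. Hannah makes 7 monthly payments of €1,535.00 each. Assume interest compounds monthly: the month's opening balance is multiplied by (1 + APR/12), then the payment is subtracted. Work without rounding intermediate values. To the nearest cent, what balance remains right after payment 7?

Monthly rate r = 23%/12 = 1.91667% = 0.0191667.
Each month: B ← B·(1+r) − €1,535.00.
Month 1: interest €299.21; balance after payment €14,375.21.
Month 2: interest €275.52; balance after payment €13,115.74.
Month 3: interest €251.38; balance after payment €11,832.12.
Month 4: interest €226.78; balance after payment €10,523.90.
Month 5: interest €201.71; balance after payment €9,190.61.
Month 6: interest €176.15; balance after payment €7,831.76.
Month 7: interest €150.11; balance after payment €6,446.87.

€6,446.87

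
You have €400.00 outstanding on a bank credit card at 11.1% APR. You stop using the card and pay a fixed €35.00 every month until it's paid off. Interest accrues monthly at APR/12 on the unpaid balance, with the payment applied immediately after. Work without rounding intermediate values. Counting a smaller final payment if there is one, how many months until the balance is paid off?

13 months

Monthly rate r = 11.1%/12 = 0.925% = 0.00925.
Recurrence: B ← B·(1+r) − €35.00.
Month 1: interest €3.70; balance after payment €368.70.
Month 2: interest €3.41; balance after payment €337.11.
Closed form: n = −ln(1 − rB₀/P)/ln(1+r) = −ln(0.89429)/ln(1.00925) ≈ 12.135, so the balance reaches zero during payment 13.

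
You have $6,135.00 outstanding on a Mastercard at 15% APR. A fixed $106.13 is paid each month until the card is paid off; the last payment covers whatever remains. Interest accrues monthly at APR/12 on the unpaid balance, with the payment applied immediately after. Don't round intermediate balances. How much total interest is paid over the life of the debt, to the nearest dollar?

$4,820

Monthly rate r = 15%/12 = 1.25% = 0.0125.
Payoff takes n = ⌈−ln(1 − rB₀/P)/ln(1+r)⌉ = ⌈103.218⌉ = 104 payments; the last is $23.23.
Total paid = 103·$106.13 + $23.23 = $10,954.62.
Total interest = total paid − principal = $10,954.62 − $6,135.00 = $4,819.62.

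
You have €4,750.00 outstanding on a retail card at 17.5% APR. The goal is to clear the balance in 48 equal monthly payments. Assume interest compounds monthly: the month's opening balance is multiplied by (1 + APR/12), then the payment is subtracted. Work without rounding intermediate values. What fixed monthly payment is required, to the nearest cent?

€138.29

Monthly rate r = 17.5%/12 = 1.45833% = 0.0145833.
Level-payment amortization: P = B₀·r / (1 − (1+r)^(−n)) = 4750.00·0.0145833 / (1 − 1.01458^(−48)).
Denominator 1 − (1+r)^(−48) = 0.500898063.
P = 69.2708 / 0.500898063 ≈ 138.29.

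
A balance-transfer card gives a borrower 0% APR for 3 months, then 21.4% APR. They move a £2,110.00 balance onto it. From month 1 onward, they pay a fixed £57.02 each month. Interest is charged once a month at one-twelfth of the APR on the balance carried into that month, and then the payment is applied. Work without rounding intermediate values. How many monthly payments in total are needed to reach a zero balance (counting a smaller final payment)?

Promo months 1–3 at r₀ = 0%/12 = 0; months 4+ at r₁ = 21.4%/12 = 0.0178333.
After month 3 (no interest yet): B = £2,110.00 − 3·£57.02 = £1,938.94.
Then at r₁ with £57.02/mo: n₂ = −ln(1 − r₁·B/P)/ln(1+r₁) ≈ 52.75 → 53 more payments.

56 months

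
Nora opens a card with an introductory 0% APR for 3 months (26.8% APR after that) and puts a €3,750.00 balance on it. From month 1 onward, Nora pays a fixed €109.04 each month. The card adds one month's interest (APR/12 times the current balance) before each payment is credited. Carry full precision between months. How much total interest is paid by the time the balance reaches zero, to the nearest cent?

Promo months 1–3 at r₀ = 0%/12 = 0; months 4+ at r₁ = 26.8%/12 = 0.0223333.
After month 3 (no interest yet): B = €3,750.00 − 3·€109.04 = €3,422.88.
Then at r₁ with €109.04/mo: n₂ = −ln(1 − r₁·B/P)/ln(1+r₁) ≈ 54.67 → 55 more payments.
Total paid = 57·€109.04 + €73.35 = €6,288.63; interest = €6,288.63 − €3,750.00 = €2,538.63.

€2,538.63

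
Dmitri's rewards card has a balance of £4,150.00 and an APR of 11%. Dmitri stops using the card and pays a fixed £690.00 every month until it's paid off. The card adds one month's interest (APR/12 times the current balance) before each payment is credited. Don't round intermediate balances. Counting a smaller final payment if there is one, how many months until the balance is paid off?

Monthly rate r = 11%/12 = 0.916667% = 0.00916667.
Recurrence: B ← B·(1+r) − £690.00.
Month 1: interest £38.04; balance after payment £3,498.04.
Month 2: interest £32.07; balance after payment £2,840.11.
Closed form: n = −ln(1 − rB₀/P)/ln(1+r) = −ln(0.94487)/ln(1.00917) ≈ 6.215, so the balance reaches zero during payment 7.

7 months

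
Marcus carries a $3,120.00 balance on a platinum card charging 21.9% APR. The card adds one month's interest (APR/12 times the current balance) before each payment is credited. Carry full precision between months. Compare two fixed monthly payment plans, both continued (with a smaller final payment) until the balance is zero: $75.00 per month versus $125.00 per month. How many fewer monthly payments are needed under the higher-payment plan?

45 fewer payments

Monthly rate r = 21.9%/12 = 1.825% = 0.01825.
At $75.00/mo: n = ⌈−ln(1 − rB₀/P)/ln(1+r)⌉ = 79 payments (last $54.55); total interest = total paid − $3,120.00 = $2,784.55.
At $125.00/mo: 34 payments (last $77.01); total interest $1,082.01.
Payments saved = 79 − 34 = 45.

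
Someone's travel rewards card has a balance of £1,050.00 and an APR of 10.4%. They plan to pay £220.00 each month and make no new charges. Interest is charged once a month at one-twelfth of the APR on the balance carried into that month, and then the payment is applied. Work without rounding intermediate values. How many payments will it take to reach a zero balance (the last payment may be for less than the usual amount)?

5 months

Monthly rate r = 10.4%/12 = 0.866667% = 0.00866667.
Recurrence: B ← B·(1+r) − £220.00.
Month 1: interest £9.10; balance after payment £839.10.
Month 2: interest £7.27; balance after payment £626.37.
Month 3: interest £5.43; balance after payment £411.80.
Month 4: interest £3.57; balance after payment £195.37.
Month 5: interest £1.69; balance after payment £0.00.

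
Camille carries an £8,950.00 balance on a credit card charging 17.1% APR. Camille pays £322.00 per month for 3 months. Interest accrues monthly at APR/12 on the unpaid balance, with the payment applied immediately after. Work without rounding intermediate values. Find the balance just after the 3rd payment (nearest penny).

Monthly rate r = 17.1%/12 = 1.425% = 0.01425.
Each month: B ← B·(1+r) − £322.00.
Month 1: interest £127.54; balance after payment £8,755.54.
Month 2: interest £124.77; balance after payment £8,558.30.
Month 3: interest £121.96; balance after payment £8,358.26.

£8,358.26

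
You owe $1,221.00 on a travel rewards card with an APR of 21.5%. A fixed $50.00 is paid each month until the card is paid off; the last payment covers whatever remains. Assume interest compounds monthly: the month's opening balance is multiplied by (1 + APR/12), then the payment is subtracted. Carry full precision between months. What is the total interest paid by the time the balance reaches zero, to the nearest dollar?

Monthly rate r = 21.5%/12 = 1.79167% = 0.0179167.
Payoff takes n = ⌈−ln(1 − rB₀/P)/ln(1+r)⌉ = ⌈32.403⌉ = 33 payments; the last is $20.24.
Total paid = 32·$50.00 + $20.24 = $1,620.24.
Total interest = total paid − principal = $1,620.24 − $1,221.00 = $399.24.

$399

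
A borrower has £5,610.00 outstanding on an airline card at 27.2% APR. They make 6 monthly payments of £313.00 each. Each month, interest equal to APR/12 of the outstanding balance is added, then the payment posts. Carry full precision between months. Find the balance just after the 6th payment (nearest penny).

Monthly rate r = 27.2%/12 = 2.26667% = 0.0226667.
Each month: B ← B·(1+r) − £313.00.
Month 1: interest £127.16; balance after payment £5,424.16.
Month 2: interest £122.95; balance after payment £5,234.11.
Month 3: interest £118.64; balance after payment £5,039.75.
Month 4: interest £114.23; balance after payment £4,840.98.
Month 5: interest £109.73; balance after payment £4,637.71.
Month 6: interest £105.12; balance after payment £4,429.83.

£4,429.83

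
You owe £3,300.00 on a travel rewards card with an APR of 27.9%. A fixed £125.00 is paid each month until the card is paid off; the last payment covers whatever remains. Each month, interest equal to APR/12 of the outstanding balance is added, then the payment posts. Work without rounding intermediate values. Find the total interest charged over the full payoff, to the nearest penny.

Monthly rate r = 27.9%/12 = 2.325% = 0.02325.
Payoff takes n = ⌈−ln(1 − rB₀/P)/ln(1+r)⌉ = ⌈41.394⌉ = 42 payments; the last is £49.63.
Total paid = 41·£125.00 + £49.63 = £5,174.63.
Total interest = total paid − principal = £5,174.63 − £3,300.00 = £1,874.63.

£1,874.63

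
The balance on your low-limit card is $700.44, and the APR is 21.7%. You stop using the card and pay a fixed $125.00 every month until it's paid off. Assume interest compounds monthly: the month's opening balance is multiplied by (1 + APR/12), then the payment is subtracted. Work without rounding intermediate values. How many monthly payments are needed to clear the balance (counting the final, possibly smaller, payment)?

Monthly rate r = 21.7%/12 = 1.80833% = 0.0180833.
Recurrence: B ← B·(1+r) − $125.00.
Month 1: interest $12.67; balance after payment $588.11.
Month 2: interest $10.63; balance after payment $473.74.
Month 3: interest $8.57; balance after payment $357.31.
Month 4: interest $6.46; balance after payment $238.77.
Month 5: interest $4.32; balance after payment $118.09.
Month 6: interest $2.14; balance after payment $0.00.

6 months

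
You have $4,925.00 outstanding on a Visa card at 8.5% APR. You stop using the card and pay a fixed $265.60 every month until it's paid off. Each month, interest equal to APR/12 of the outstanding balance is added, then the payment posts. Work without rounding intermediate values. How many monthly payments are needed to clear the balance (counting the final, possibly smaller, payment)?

20 months

Monthly rate r = 8.5%/12 = 0.708333% = 0.00708333.
Recurrence: B ← B·(1+r) − $265.60.
Month 1: interest $34.89; balance after payment $4,694.29.
Month 2: interest $33.25; balance after payment $4,461.94.
Closed form: n = −ln(1 − rB₀/P)/ln(1+r) = −ln(0.86865)/ln(1.00708) ≈ 19.949, so the balance reaches zero during payment 20.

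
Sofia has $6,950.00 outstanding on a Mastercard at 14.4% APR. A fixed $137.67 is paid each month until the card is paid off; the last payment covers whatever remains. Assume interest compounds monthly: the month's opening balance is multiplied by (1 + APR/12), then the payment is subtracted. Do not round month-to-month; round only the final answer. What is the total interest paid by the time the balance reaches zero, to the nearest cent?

$3,793.59

Monthly rate r = 14.4%/12 = 1.2% = 0.012.
Payoff takes n = ⌈−ln(1 − rB₀/P)/ln(1+r)⌉ = ⌈78.039⌉ = 79 payments; the last is $5.33.
Total paid = 78·$137.67 + $5.33 = $10,743.59.
Total interest = total paid − principal = $10,743.59 − $6,950.00 = $3,793.59.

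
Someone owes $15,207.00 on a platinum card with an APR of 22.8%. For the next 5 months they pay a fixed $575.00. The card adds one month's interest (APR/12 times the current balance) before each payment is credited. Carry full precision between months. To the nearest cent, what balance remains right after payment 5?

$13,721.27

Monthly rate r = 22.8%/12 = 1.9% = 0.019.
Each month: B ← B·(1+r) − $575.00.
Month 1: interest $288.93; balance after payment $14,920.93.
Month 2: interest $283.50; balance after payment $14,629.43.
Month 3: interest $277.96; balance after payment $14,332.39.
Month 4: interest $272.32; balance after payment $14,029.71.
Month 5: interest $266.56; balance after payment $13,721.27.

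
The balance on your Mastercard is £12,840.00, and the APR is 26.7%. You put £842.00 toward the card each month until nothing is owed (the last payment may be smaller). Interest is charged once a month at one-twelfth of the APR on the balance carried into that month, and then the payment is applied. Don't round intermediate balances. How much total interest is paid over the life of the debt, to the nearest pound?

£3,019

Monthly rate r = 26.7%/12 = 2.225% = 0.02225.
Payoff takes n = ⌈−ln(1 − rB₀/P)/ln(1+r)⌉ = ⌈18.834⌉ = 19 payments; the last is £703.20.
Total paid = 18·£842.00 + £703.20 = £15,859.20.
Total interest = total paid − principal = £15,859.20 − £12,840.00 = £3,019.20.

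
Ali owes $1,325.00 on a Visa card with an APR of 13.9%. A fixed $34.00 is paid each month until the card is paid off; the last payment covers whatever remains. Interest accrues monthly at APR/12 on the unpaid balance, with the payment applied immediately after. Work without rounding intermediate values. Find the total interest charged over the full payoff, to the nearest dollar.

$448

Monthly rate r = 13.9%/12 = 1.15833% = 0.0115833.
Payoff takes n = ⌈−ln(1 − rB₀/P)/ln(1+r)⌉ = ⌈52.133⌉ = 53 payments; the last is $4.54.
Total paid = 52·$34.00 + $4.54 = $1,772.54.
Total interest = total paid − principal = $1,772.54 − $1,325.00 = $447.54.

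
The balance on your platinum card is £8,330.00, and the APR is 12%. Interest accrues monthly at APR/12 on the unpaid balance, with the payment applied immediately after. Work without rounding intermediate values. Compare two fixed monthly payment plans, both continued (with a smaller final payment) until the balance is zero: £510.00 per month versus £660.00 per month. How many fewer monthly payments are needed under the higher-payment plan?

4 fewer payments

Monthly rate r = 12%/12 = 1% = 0.01.
At £510.00/mo: n = ⌈−ln(1 − rB₀/P)/ln(1+r)⌉ = 18 payments (last £470.39); total interest = total paid − £8,330.00 = £810.39.
At £660.00/mo: 14 payments (last £369.82); total interest £619.82.
Payments saved = 18 − 14 = 4.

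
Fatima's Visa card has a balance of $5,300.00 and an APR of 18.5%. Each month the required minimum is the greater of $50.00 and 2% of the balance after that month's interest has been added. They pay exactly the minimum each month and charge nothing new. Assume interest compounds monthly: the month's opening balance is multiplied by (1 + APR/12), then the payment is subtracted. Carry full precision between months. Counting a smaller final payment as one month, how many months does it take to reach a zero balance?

250 months

Monthly rate r = 18.5%/12 = 1.54167% = 0.0154167.
While 2% of the post-interest balance exceeds $50.00, each month B ← (B·(1+r))·(1 − 0.02), i.e. B shrinks by the factor (1+r)·0.98 = 0.99511.
This holds for months 1–157. Entering month 158 the balance is $2,454.27; 2% of the post-interest balance is now below $50.00, so the flat $50.00 minimum applies from here.
From month 158 a fixed $50.00 at rate r clears $2,454.27 in 93 more payments. Total: 157 + 93 = 250 months.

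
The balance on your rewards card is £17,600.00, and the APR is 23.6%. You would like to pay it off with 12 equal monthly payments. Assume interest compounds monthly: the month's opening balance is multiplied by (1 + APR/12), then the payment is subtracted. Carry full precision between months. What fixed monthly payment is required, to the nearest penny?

Monthly rate r = 23.6%/12 = 1.96667% = 0.0196667.
Level-payment amortization: P = B₀·r / (1 − (1+r)^(−n)) = 17600.00·0.0196667 / (1 − 1.01967^(−12)).
Denominator 1 − (1+r)^(−12) = 0.208408116.
P = 346.133 / 0.208408116 ≈ 1660.84.

£1,660.84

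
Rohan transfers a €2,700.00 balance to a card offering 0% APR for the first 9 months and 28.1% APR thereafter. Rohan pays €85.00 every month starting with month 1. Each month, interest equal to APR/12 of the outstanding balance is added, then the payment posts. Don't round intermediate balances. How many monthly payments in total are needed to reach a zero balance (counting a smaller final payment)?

Promo months 1–9 at r₀ = 0%/12 = 0; months 10+ at r₁ = 28.1%/12 = 0.0234167.
After month 9 (no interest yet): B = €2,700.00 − 9·€85.00 = €1,935.00.
Then at r₁ with €85.00/mo: n₂ = −ln(1 − r₁·B/P)/ln(1+r₁) ≈ 32.90 → 33 more payments.

42 months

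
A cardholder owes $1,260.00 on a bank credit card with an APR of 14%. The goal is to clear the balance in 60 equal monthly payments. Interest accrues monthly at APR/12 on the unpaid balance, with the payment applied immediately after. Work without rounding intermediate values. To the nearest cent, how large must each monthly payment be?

$29.32

Monthly rate r = 14%/12 = 1.16667% = 0.0116667.
Level-payment amortization: P = B₀·r / (1 − (1+r)^(−n)) = 1260.00·0.0116667 / (1 − 1.01167^(−60)).
Denominator 1 − (1+r)^(−60) = 0.501398525.
P = 14.7 / 0.501398525 ≈ 29.32.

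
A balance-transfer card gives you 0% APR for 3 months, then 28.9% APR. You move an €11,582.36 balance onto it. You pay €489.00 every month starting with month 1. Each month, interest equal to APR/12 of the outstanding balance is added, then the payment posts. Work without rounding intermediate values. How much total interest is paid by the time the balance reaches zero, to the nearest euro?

Promo months 1–3 at r₀ = 0%/12 = 0; months 4+ at r₁ = 28.9%/12 = 0.0240833.
After month 3 (no interest yet): B = €11,582.36 − 3·€489.00 = €10,115.36.
Then at r₁ with €489.00/mo: n₂ = −ln(1 − r₁·B/P)/ln(1+r₁) ≈ 28.97 → 29 more payments.
Total paid = 31·€489.00 + €476.43 = €15,635.43; interest = €15,635.43 − €11,582.36 = €4,053.07.

€4,053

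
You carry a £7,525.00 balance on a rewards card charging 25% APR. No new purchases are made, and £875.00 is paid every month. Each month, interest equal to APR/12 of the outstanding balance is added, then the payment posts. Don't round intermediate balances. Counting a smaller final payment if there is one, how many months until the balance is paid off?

10 months

Monthly rate r = 25%/12 = 2.08333% = 0.0208333.
Recurrence: B ← B·(1+r) − £875.00.
Month 1: interest £156.77; balance after payment £6,806.77.
Month 2: interest £141.81; balance after payment £6,073.58.
Closed form: n = −ln(1 − rB₀/P)/ln(1+r) = −ln(0.82083)/ln(1.02083) ≈ 9.575, so the balance reaches zero during payment 10.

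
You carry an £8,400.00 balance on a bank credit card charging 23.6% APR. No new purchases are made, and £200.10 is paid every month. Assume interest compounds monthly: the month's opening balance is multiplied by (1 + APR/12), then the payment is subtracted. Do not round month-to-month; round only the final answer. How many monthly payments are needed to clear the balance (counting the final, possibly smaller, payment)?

Monthly rate r = 23.6%/12 = 1.96667% = 0.0196667.
Recurrence: B ← B·(1+r) − £200.10.
Month 1: interest £165.20; balance after payment £8,365.10.
Month 2: interest £164.51; balance after payment £8,329.51.
Closed form: n = −ln(1 − rB₀/P)/ln(1+r) = −ln(0.17441)/ln(1.01967) ≈ 89.667, so the balance reaches zero during payment 90.

90 months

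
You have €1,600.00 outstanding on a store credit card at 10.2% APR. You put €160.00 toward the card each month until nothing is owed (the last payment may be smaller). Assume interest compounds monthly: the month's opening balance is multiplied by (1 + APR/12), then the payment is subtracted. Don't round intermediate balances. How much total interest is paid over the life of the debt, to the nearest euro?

€79

Monthly rate r = 10.2%/12 = 0.85% = 0.0085.
Payoff takes n = ⌈−ln(1 − rB₀/P)/ln(1+r)⌉ = ⌈10.495⌉ = 11 payments; the last is €79.38.
Total paid = 10·€160.00 + €79.38 = €1,679.38.
Total interest = total paid − principal = €1,679.38 − €1,600.00 = €79.38.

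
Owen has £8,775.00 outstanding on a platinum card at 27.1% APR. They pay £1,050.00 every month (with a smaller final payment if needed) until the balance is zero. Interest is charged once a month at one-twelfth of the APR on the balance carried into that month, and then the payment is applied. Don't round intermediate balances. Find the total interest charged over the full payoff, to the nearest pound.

Monthly rate r = 27.1%/12 = 2.25833% = 0.0225833.
Payoff takes n = ⌈−ln(1 − rB₀/P)/ln(1+r)⌉ = ⌈9.366⌉ = 10 payments; the last is £386.76.
Total paid = 9·£1,050.00 + £386.76 = £9,836.76.
Total interest = total paid − principal = £9,836.76 − £8,775.00 = £1,061.76.

£1,062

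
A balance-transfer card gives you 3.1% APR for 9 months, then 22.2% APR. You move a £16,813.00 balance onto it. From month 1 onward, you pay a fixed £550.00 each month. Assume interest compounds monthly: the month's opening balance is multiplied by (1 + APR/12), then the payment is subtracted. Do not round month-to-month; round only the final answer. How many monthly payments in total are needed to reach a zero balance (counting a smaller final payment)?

38 months

Promo months 1–9 at r₀ = 3.1%/12 = 0.00258333; months 10+ at r₁ = 22.2%/12 = 0.0185.
After month 9: iterate B ← B·(1+r₀) − £550.00 for 9 months → £12,206.51.
Then at r₁ with £550.00/mo: n₂ = −ln(1 − r₁·B/P)/ln(1+r₁) ≈ 28.84 → 29 more payments.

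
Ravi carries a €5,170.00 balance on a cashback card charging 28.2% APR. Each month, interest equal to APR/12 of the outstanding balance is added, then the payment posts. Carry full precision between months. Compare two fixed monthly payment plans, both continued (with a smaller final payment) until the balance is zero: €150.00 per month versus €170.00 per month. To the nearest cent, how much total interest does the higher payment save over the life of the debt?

€1,545.14

Monthly rate r = 28.2%/12 = 2.35% = 0.0235.
At €150.00/mo: n = ⌈−ln(1 − rB₀/P)/ln(1+r)⌉ = 72 payments (last €73.79); total interest = total paid − €5,170.00 = €5,553.79.
At €170.00/mo: 54 payments (last €168.65); total interest €4,008.65.
Interest saved = €5,553.79 − €4,008.65 = €1,545.14.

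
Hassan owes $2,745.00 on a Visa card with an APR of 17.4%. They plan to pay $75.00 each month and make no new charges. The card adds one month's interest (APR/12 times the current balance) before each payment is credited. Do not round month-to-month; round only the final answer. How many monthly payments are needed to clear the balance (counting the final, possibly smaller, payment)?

53 months

Monthly rate r = 17.4%/12 = 1.45% = 0.0145.
Recurrence: B ← B·(1+r) − $75.00.
Month 1: interest $39.80; balance after payment $2,709.80.
Month 2: interest $39.29; balance after payment $2,674.09.
Closed form: n = −ln(1 − rB₀/P)/ln(1+r) = −ln(0.4693)/ln(1.0145) ≈ 52.551, so the balance reaches zero during payment 53.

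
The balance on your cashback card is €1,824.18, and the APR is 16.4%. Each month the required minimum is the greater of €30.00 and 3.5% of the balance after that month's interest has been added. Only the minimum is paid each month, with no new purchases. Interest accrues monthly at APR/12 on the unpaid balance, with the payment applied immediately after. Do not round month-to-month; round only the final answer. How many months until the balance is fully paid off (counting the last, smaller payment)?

71 months

Monthly rate r = 16.4%/12 = 1.36667% = 0.0136667.
While 3.5% of the post-interest balance exceeds €30.00, each month B ← (B·(1+r))·(1 − 0.035), i.e. B shrinks by the factor (1+r)·0.965 = 0.97819.
This holds for months 1–35. Entering month 36 the balance is €843.05; 3.5% of the post-interest balance is now below €30.00, so the flat €30.00 minimum applies from here.
From month 36 a fixed €30.00 at rate r clears €843.05 in 36 more payments. Total: 35 + 36 = 71 months.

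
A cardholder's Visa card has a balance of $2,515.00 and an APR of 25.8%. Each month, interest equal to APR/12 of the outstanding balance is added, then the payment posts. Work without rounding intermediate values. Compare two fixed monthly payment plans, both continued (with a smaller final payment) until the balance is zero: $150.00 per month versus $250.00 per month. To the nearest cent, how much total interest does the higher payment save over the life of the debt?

$287.41

Monthly rate r = 25.8%/12 = 2.15% = 0.0215.
At $150.00/mo: n = ⌈−ln(1 − rB₀/P)/ln(1+r)⌉ = 22 payments (last $2.34); total interest = total paid − $2,515.00 = $637.34.
At $250.00/mo: 12 payments (last $114.93); total interest $349.93.
Interest saved = $637.34 − $349.93 = $287.41.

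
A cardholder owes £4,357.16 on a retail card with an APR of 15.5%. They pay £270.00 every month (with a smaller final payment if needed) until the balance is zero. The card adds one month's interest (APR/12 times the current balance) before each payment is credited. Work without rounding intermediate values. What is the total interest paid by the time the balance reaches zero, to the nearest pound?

Monthly rate r = 15.5%/12 = 1.29167% = 0.0129167.
Payoff takes n = ⌈−ln(1 − rB₀/P)/ln(1+r)⌉ = ⌈18.214⌉ = 19 payments; the last is £58.02.
Total paid = 18·£270.00 + £58.02 = £4,918.02.
Total interest = total paid − principal = £4,918.02 − £4,357.16 = £560.86.

£561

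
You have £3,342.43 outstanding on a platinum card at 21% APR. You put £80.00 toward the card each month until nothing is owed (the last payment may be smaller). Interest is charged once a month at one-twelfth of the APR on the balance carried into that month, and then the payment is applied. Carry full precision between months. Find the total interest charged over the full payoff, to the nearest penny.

Monthly rate r = 21%/12 = 1.75% = 0.0175.
Payoff takes n = ⌈−ln(1 − rB₀/P)/ln(1+r)⌉ = ⌈75.719⌉ = 76 payments; the last is £57.68.
Total paid = 75·£80.00 + £57.68 = £6,057.68.
Total interest = total paid − principal = £6,057.68 − £3,342.43 = £2,715.25.

£2,715.25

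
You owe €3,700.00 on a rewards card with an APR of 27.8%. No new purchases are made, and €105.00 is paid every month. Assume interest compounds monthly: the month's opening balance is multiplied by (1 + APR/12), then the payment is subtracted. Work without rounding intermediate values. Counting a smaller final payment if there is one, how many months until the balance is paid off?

74 months

Monthly rate r = 27.8%/12 = 2.31667% = 0.0231667.
Recurrence: B ← B·(1+r) − €105.00.
Month 1: interest €85.72; balance after payment €3,680.72.
Month 2: interest €85.27; balance after payment €3,660.99.
Closed form: n = −ln(1 − rB₀/P)/ln(1+r) = −ln(0.18365)/ln(1.02317) ≈ 73.997, so the balance reaches zero during payment 74.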